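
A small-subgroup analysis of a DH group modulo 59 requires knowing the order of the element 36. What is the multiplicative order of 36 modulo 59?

29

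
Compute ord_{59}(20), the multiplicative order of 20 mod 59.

29

By Lagrange's theorem, ord_59(20) divides φ(59) = 59 − 1 = 58 = 2 · 29.
Divisors of 58: 1, 2, 29, 58.
Compute 20^d (mod 59) for the divisors d until we hit 1:
20^1 ≡ 20 (mod 59)
20^2 ≡ 46 (mod 59)
20^29 ≡ 1 (mod 59) ✓
Therefore the multiplicative order of 20 modulo 59 is 29.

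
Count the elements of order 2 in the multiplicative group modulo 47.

φ(47) = 47 − 1 = 46 = 2 · 23.
Since (Z/47Z)^× is cyclic of order 46, the number of elements of order d is φ(d) when d | 46 and 0 otherwise.
2 | 46, and φ(2) = 2 − 1 = 1.

1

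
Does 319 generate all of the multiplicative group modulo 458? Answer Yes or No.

Yes

φ(458) = φ(2)·φ(229) = 1·228 = 228 = 2^2 · 3 · 19.
An element g generates (Z/458Z)^× iff g^(228/q) ≢ 1 (mod 458) for each prime q ∈ {2, 3, 19}.
319^114 ≡ 457 (mod 458)  [q = 2: ≢ 1 ✓]
319^76 ≡ 363 (mod 458)  [q = 3: ≢ 1 ✓]
319^12 ≡ 61 (mod 458)  [q = 19: ≢ 1 ✓]
Every test exponent gives a nontrivial residue, hence 319 generates the full group.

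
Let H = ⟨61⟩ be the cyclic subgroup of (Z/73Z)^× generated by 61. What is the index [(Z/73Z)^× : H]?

The order of 61 must divide φ(73) = 73 − 1 = 72 = 2^3 · 3^2.
Divisors of 72: 1, 2, 3, 4, 6, 8, 9, 12, 18, 24, 36, 72.
Test each divisor d:
61^1 ≡ 61 (mod 73)
61^2 ≡ 71 (mod 73)
61^3 ≡ 24 (mod 73)
61^4 ≡ 4 (mod 73)
61^6 ≡ 65 (mod 73)
61^8 ≡ 16 (mod 73)
61^9 ≡ 27 (mod 73)
61^12 ≡ 64 (mod 73)
61^18 ≡ 72 (mod 73)
61^24 ≡ 8 (mod 73)
61^36 ≡ 1 (mod 73) ✓
The order of 61 is 36, so the subgroup it generates has 36 elements.
[(Z/73Z)^× : ⟨61⟩] = 72/36 = 2.

2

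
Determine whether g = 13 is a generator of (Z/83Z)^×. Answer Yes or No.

φ(83) = 83 − 1 = 82 = 2 · 41.
An element g generates (Z/83Z)^× iff g^(82/q) ≢ 1 (mod 83) for each prime q ∈ {2, 41}.
13^41 ≡ 82 (mod 83)  [q = 2: ≢ 1 ✓]
13^2 ≡ 3 (mod 83)  [q = 41: ≢ 1 ✓]
Every test exponent gives a nontrivial residue, hence 13 generates the full group.

Yes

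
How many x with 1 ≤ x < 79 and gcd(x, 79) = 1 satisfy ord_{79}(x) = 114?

φ(79) = 79 − 1 = 78 = 2 · 3 · 13.
Since (Z/79Z)^× is cyclic of order 78, the number of elements of order d is φ(d) when d | 78 and 0 otherwise.
Since 114 ∤ 78, the count is 0.

0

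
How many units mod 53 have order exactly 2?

1

φ(53) = 53 − 1 = 52 = 2^2 · 13.
Since (Z/53Z)^× is cyclic of order 52, the number of elements of order d is φ(d) when d | 52 and 0 otherwise.
2 | 52, and φ(2) = 2 − 1 = 1.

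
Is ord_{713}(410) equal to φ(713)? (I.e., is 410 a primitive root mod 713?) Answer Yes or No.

No

713 = 23 · 31 is a product of two distinct odd primes, so (Z/713Z)^× ≅ (Z/23Z)^× × (Z/31Z)^× is not cyclic.
No primitive root modulo 713 exists; in particular 410 is not one.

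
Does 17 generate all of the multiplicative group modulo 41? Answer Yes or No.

φ(41) = 41 − 1 = 40 = 2^3 · 5.
An element g generates (Z/41Z)^× iff g^(40/q) ≢ 1 (mod 41) for each prime q ∈ {2, 5}.
17^20 ≡ 40 (mod 41)  [q = 2: ≢ 1 ✓]
17^8 ≡ 16 (mod 41)  [q = 5: ≢ 1 ✓]
All checks pass, so 17 has order 40 and is a primitive root modulo 41.

Yes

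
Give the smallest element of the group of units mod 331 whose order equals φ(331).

φ(331) = 331 − 1 = 330 = 2 · 3 · 5 · 11.
Test candidates g = 2, 3, … against the prime factors q ∈ {2, 3, 5, 11} of φ(331): g is a generator iff g^(330/q) ≢ 1 for every such q.
g = 2: 2^165 ≡ 330; 2^110 ≡ 299; 2^66 ≡ 64; 2^30 ≡ 1 — hits 1, so not a primitive root.
g = 3: 3^165 ≡ 330; 3^110 ≡ 299; 3^66 ≡ 64; 3^30 ≡ 270 — none is 1, so 3 is a primitive root.
Hence the least primitive root of 331 is 3.

3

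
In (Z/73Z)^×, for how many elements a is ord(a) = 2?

1

φ(73) = 73 − 1 = 72 = 2^3 · 3^2.
Since (Z/73Z)^× is cyclic of order 72, the number of elements of order d is φ(d) when d | 72 and 0 otherwise.
2 | 72, and φ(2) = 2 − 1 = 1.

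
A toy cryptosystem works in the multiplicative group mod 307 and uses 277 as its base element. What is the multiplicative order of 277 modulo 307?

By Lagrange's theorem, ord_307(277) divides φ(307) = 307 − 1 = 306 = 2 · 3^2 · 17.
Divisors of 306: 1, 2, 3, 6, 9, 17, 18, 34, 51, 102, 153, 306.
Evaluate successive powers at the divisors of 306:
277^1 ≡ 277 (mod 307)
277^2 ≡ 286 (mod 307)
277^3 ≡ 16 (mod 307)
277^6 ≡ 256 (mod 307)
277^9 ≡ 105 (mod 307)
277^17 ≡ 93 (mod 307)
277^18 ≡ 280 (mod 307)
277^34 ≡ 53 (mod 307)
277^51 ≡ 17 (mod 307)
277^102 ≡ 289 (mod 307)
277^153 ≡ 1 (mod 307) ✓
Therefore the multiplicative order of 277 modulo 307 is 153.

153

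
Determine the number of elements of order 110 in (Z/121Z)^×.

φ(121) = φ(11^2) = 11·(11−1) = 110 = 2 · 5 · 11.
Since (Z/121Z)^× is cyclic of order 110, the number of elements of order d is φ(d) when d | 110 and 0 otherwise.
110 = 2 · 5 · 11 divides 110, and φ(110) = 40.

40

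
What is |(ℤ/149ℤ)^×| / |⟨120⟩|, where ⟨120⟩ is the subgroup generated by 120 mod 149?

2

ord(120) | φ(149) = 149 − 1 = 148 = 2^2 · 37.
Divisors of 148: 1, 2, 4, 37, 74, 148.
Compute 120^d (mod 149) for the divisors d until we hit 1:
120^1 ≡ 120 (mod 149)
120^2 ≡ 96 (mod 149)
120^4 ≡ 127 (mod 149)
120^37 ≡ 148 (mod 149)
120^74 ≡ 1 (mod 149) ✓
So ord_149(120) = 74, hence |⟨120⟩| = 74.
The index is φ(149) / ord(120) = 148 / 74 = 2.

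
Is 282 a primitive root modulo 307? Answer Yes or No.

Yes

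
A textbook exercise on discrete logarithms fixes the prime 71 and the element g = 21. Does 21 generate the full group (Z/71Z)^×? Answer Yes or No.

Yes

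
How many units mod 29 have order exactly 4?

2

φ(29) = 29 − 1 = 28 = 2^2 · 7.
(Z/29Z)^× is cyclic (|G| = 28); a cyclic group of order m has exactly φ(d) elements of each order d | m, and none otherwise.
4 = 2^2 divides 28, and φ(4) = 2.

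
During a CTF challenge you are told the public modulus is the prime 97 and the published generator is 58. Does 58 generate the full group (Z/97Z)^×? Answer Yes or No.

φ(97) = 97 − 1 = 96 = 2^5 · 3.
58 is a primitive root mod 97 iff 58^(φ(97)/q) ≢ 1 for every prime q | φ(97), i.e. q ∈ {2, 3}.
58^48 ≡ 96 (mod 97)  [q = 2: ≢ 1 ✓]
58^32 ≡ 61 (mod 97)  [q = 3: ≢ 1 ✓]
None equal 1, so ord_97(58) = 96: 58 is a primitive root.

Yes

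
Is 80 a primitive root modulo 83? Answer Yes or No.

Yes

φ(83) = 83 − 1 = 82 = 2 · 41.
An element g generates (Z/83Z)^× iff g^(82/q) ≢ 1 (mod 83) for each prime q ∈ {2, 41}.
80^41 ≡ 82 (mod 83)  [q = 2: ≢ 1 ✓]
80^2 ≡ 9 (mod 83)  [q = 41: ≢ 1 ✓]
Every test exponent gives a nontrivial residue, hence 80 generates the full group.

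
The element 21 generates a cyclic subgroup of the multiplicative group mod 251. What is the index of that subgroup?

2

By Lagrange's theorem, ord_251(21) divides φ(251) = 251 − 1 = 250 = 2 · 5^3.
Divisors of 250: 1, 2, 5, 10, 25, 50, 125, 250.
Test each divisor d:
21^1 ≡ 21
21^2 ≡ 190
21^5 ≡ 80
21^10 ≡ 125
21^25 ≡ 20
21^50 ≡ 149
21^125 ≡ 1
The order of 21 is 125, so the subgroup it generates has 125 elements.
The index is φ(251) / ord(21) = 250 / 125 = 2.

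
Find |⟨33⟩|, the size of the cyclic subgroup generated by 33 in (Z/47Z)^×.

46

ord(33) | φ(47) = 47 − 1 = 46 = 2 · 23.
Divisors of 46: 1, 2, 23, 46.
Check 33^d mod 47 for each divisor in increasing order:
33^1 ≡ 33 (mod 47)
33^2 ≡ 8 (mod 47)
33^23 ≡ 46 (mod 47)
33^46 ≡ 1 (mod 47) ✓
Therefore the multiplicative order of 33 modulo 47 is 46.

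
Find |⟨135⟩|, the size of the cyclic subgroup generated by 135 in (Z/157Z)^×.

The order of 135 must divide φ(157) = 157 − 1 = 156 = 2^2 · 3 · 13.
Divisors of 156: 1, 2, 3, 4, 6, 12, 13, 26, 39, 52, 78, 156.
Check 135^d mod 157 for each divisor in increasing order:
135^1 ≡ 135 (mod 157)
135^2 ≡ 13 (mod 157)
135^3 ≡ 28 (mod 157)
135^4 ≡ 12 (mod 157)
135^6 ≡ 156 (mod 157)
135^12 ≡ 1 (mod 157) ✓
So ord_157(135) = 12.

12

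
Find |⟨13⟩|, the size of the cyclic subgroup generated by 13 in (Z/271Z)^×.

18

By Lagrange's theorem, ord_271(13) divides φ(271) = 271 − 1 = 270 = 2 · 3^3 · 5.
Divisors of 270: 1, 2, 3, 5, 6, 9, 10, 15, 18, 27, 30, 45, 54, 90, 135, 270.
Evaluate successive powers at the divisors of 270:
13^1 ≡ 13 (mod 271)
13^2 ≡ 169 (mod 271)
13^3 ≡ 29 (mod 271)
13^5 ≡ 23 (mod 271)
13^6 ≡ 28 (mod 271)
13^9 ≡ 270 (mod 271)
13^10 ≡ 258 (mod 271)
13^15 ≡ 243 (mod 271)
13^18 ≡ 1 (mod 271) ✓
So ord_271(13) = 18.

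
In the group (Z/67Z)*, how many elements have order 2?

1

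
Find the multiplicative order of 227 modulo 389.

388

By Lagrange's theorem, ord_389(227) divides φ(389) = 389 − 1 = 388 = 2^2 · 97.
Divisors of 388: 1, 2, 4, 97, 194, 388.
Compute 227^d (mod 389) for the divisors d until we hit 1:
227^1 ≡ 227 (mod 389)
227^2 ≡ 181 (mod 389)
227^4 ≡ 85 (mod 389)
227^97 ≡ 274 (mod 389)
227^194 ≡ 388 (mod 389)
227^388 ≡ 1 (mod 389) ✓
Therefore the multiplicative order of 227 modulo 389 is 388.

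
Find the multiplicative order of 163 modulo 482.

The order of 163 must divide φ(482) = φ(2)·φ(241) = 1·240 = 240 = 2^4 · 3 · 5.
Divisors of 240: 1, 2, 3, 4, 5, 6, 8, 10, 12, 15, 16, 20, 24, 30, 40, 48, 60, 80, 120, 240.
Check 163^d mod 482 for each divisor in increasing order:
163^1 ≡ 163 (mod 482)
163^2 ≡ 59 (mod 482)
163^3 ≡ 459 (mod 482)
163^4 ≡ 107 (mod 482)
163^5 ≡ 89 (mod 482)
163^6 ≡ 47 (mod 482)
163^8 ≡ 363 (mod 482)
163^10 ≡ 209 (mod 482)
163^12 ≡ 281 (mod 482)
163^15 ≡ 285 (mod 482)
163^16 ≡ 183 (mod 482)
163^20 ≡ 301 (mod 482)
163^24 ≡ 395 (mod 482)
163^30 ≡ 249 (mod 482)
163^40 ≡ 467 (mod 482)
163^48 ≡ 339 (mod 482)
163^60 ≡ 305 (mod 482)
163^80 ≡ 225 (mod 482)
163^120 ≡ 481 (mod 482)
163^240 ≡ 1 (mod 482) ✓
The smallest such exponent is 240, so the order of 163 is 240.

240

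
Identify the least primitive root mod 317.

φ(317) = 317 − 1 = 316 = 2^2 · 79.
Test candidates g = 2, 3, … against the prime factors q ∈ {2, 79} of φ(317): g is a generator iff g^(316/q) ≢ 1 for every such q.
g = 2: 2^158 ≡ 316; 2^4 ≡ 16 — none is 1, so 2 is a primitive root.
The smallest primitive root modulo 317 is 2.

2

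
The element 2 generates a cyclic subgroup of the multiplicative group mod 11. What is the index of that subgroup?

Since 2 ∈ (Z/11Z)^×, its order divides φ(11) = 11 − 1 = 10 = 2 · 5.
Divisors of 10: 1, 2, 5, 10.
Compute 2^d (mod 11) for the divisors d until we hit 1:
2^1 ≡ 2 (mod 11)
2^2 ≡ 4 (mod 11)
2^5 ≡ 10 (mod 11)
2^10 ≡ 1 (mod 11) ✓
So ord_11(2) = 10, hence |⟨2⟩| = 10.
Index = |(Z/11Z)^×| / |⟨2⟩| = 10 / 10 = 1.

1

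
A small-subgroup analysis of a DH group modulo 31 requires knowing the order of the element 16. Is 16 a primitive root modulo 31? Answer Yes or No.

No

φ(31) = 31 − 1 = 30 = 2 · 3 · 5.
Test 16^(30/q) mod 31 for each prime factor q of 30:
16^15 ≡ 1 (mod 31)  [q = 2: ≡ 1 ✗]
16^10 ≡ 1 (mod 31)  [q = 3: ≡ 1 ✗]
16^6 ≡ 16 (mod 31)  [q = 5: ≢ 1 ✓]
The check at q = 2 fails, so 16 generates a proper subgroup.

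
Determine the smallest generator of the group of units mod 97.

φ(97) = 97 − 1 = 96 = 2^5 · 3.
g is a primitive root iff g^(96/q) ≢ 1 (mod 97) for each prime q ∈ {2, 3}.
g = 2: 2^48 ≡ 1 — hits 1, so not a primitive root.
g = 3: 3^48 ≡ 1 — hits 1, so not a primitive root.
g = 4: 4^48 ≡ 1 — hits 1, so not a primitive root.
g = 5: 5^48 ≡ 96; 5^32 ≡ 35 — none is 1, so 5 is a primitive root.
So 5 is the smallest generator of (Z/97Z)^×.

5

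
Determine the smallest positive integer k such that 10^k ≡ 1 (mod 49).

ord(10) | φ(49) = φ(7^2) = 7·(7−1) = 42 = 2 · 3 · 7.
Divisors of 42: 1, 2, 3, 6, 7, 14, 21, 42.
Check 10^d mod 49 for each divisor in increasing order:
10^1 ≡ 10
10^2 ≡ 2
10^3 ≡ 20
10^6 ≡ 8
10^7 ≡ 31
10^14 ≡ 30
10^21 ≡ 48
10^42 ≡ 1
So ord_49(10) = 42.

42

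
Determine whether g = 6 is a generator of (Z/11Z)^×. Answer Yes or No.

φ(11) = 11 − 1 = 10 = 2 · 5.
It suffices to check that the order of 6 is not a proper divisor of 10: compute 6^(10/q) for q ∈ {2, 5}.
6^5 ≡ 10 (mod 11)  [q = 2: ≢ 1 ✓]
6^2 ≡ 3 (mod 11)  [q = 5: ≢ 1 ✓]
None equal 1, so ord_11(6) = 10: 6 is a primitive root.

Yes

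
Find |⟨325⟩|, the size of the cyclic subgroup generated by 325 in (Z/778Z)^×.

97

By Lagrange's theorem, ord_778(325) divides φ(778) = φ(2)·φ(389) = 1·388 = 388 = 2^2 · 97.
Divisors of 388: 1, 2, 4, 97, 194, 388.
Evaluate successive powers at the divisors of 388:
325^1 ≡ 325 (mod 778)
325^2 ≡ 595 (mod 778)
325^4 ≡ 35 (mod 778)
325^97 ≡ 1 (mod 778) ✓
So ord_778(325) = 97.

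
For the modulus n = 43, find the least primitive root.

φ(43) = 43 − 1 = 42 = 2 · 3 · 7.
g is a primitive root iff g^(42/q) ≢ 1 (mod 43) for each prime q ∈ {2, 3, 7}.
g = 2: 2^21 ≡ 42; 2^14 ≡ 1 — hits 1, so not a primitive root.
g = 3: 3^21 ≡ 42; 3^14 ≡ 36; 3^6 ≡ 41 — none is 1, so 3 is a primitive root.
Hence the least primitive root of 43 is 3.

3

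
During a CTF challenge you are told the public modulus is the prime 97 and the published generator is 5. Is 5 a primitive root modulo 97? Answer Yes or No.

Yes

φ(97) = 97 − 1 = 96 = 2^5 · 3.
It suffices to check that the order of 5 is not a proper divisor of 96: compute 5^(96/q) for q ∈ {2, 3}.
5^48 ≡ 96 (mod 97)  [q = 2: ≢ 1 ✓]
5^32 ≡ 35 (mod 97)  [q = 3: ≢ 1 ✓]
None equal 1, so ord_97(5) = 96: 5 is a primitive root.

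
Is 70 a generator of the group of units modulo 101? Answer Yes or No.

φ(101) = 101 − 1 = 100 = 2^2 · 5^2.
Test 70^(100/q) mod 101 for each prime factor q of 100:
70^50 ≡ 1 (mod 101)  [q = 2: ≡ 1 ✗]
70^20 ≡ 84 (mod 101)  [q = 5: ≢ 1 ✓]
Since 70^50 ≡ 1, the order of 70 divides 50 < 100, so 70 is not a primitive root.

No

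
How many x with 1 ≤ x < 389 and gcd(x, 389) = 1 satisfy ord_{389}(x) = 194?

96

φ(389) = 389 − 1 = 388 = 2^2 · 97.
In a cyclic group of order 388, there are φ(d) elements of order d for each divisor d of 388, and zero for non-divisors.
194 = 2 · 97 divides 388, and φ(194) = 96.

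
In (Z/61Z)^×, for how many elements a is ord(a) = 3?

φ(61) = 61 − 1 = 60 = 2^2 · 3 · 5.
Since (Z/61Z)^× is cyclic of order 60, the number of elements of order d is φ(d) when d | 60 and 0 otherwise.
3 | 60, and φ(3) = 3 − 1 = 2.

2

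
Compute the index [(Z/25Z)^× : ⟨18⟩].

5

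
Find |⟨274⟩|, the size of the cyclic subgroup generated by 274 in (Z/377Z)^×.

Since 274 ∈ (Z/377Z)^×, its order divides φ(377) = φ(13·29) = (13−1)·(29−1) = 12·28 = 336 = 2^4 · 3 · 7.
Divisors of 336: 1, 2, 3, 4, 6, 7, 8, 12, 14, 16, 21, 24, 28, 42, 48, 56, 84, 112, 168, 336.
Check 274^d mod 377 for each divisor in increasing order:
274^1 ≡ 274 (mod 377)
274^2 ≡ 53 (mod 377)
274^3 ≡ 196 (mod 377)
274^4 ≡ 170 (mod 377)
274^6 ≡ 339 (mod 377)
274^7 ≡ 144 (mod 377)
274^8 ≡ 248 (mod 377)
274^12 ≡ 313 (mod 377)
274^14 ≡ 1 (mod 377) ✓
Hence ord(274) = 14.

14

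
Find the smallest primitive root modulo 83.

2

φ(83) = 83 − 1 = 82 = 2 · 41.
g is a primitive root iff g^(82/q) ≢ 1 (mod 83) for each prime q ∈ {2, 41}.
g = 2: 2^41 ≡ 82; 2^2 ≡ 4 — none is 1, so 2 is a primitive root.
Hence the least primitive root of 83 is 2.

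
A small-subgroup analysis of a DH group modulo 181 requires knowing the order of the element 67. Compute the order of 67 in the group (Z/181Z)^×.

30

Since 67 ∈ (Z/181Z)^×, its order divides φ(181) = 181 − 1 = 180 = 2^2 · 3^2 · 5.
Divisors of 180: 1, 2, 3, 4, 5, 6, 9, 10, 12, 15, 18, 20, 30, 36, 45, 60, 90, 180.
Test each divisor d:
67^1 ≡ 67 (mod 181)
67^2 ≡ 145 (mod 181)
67^3 ≡ 122 (mod 181)
67^4 ≡ 29 (mod 181)
67^5 ≡ 133 (mod 181)
67^6 ≡ 42 (mod 181)
67^9 ≡ 56 (mod 181)
67^10 ≡ 132 (mod 181)
67^12 ≡ 135 (mod 181)
67^15 ≡ 180 (mod 181)
67^18 ≡ 59 (mod 181)
67^20 ≡ 48 (mod 181)
67^30 ≡ 1 (mod 181) ✓
So ord_181(67) = 30.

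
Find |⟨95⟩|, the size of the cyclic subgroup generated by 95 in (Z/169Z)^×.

The order of 95 must divide φ(169) = φ(13^2) = 13·(13−1) = 156 = 2^2 · 3 · 13.
Divisors of 156: 1, 2, 3, 4, 6, 12, 13, 26, 39, 52, 78, 156.
Check 95^d mod 169 for each divisor in increasing order:
95^1 ≡ 95 (mod 169)
95^2 ≡ 68 (mod 169)
95^3 ≡ 38 (mod 169)
95^4 ≡ 61 (mod 169)
95^6 ≡ 92 (mod 169)
95^12 ≡ 14 (mod 169)
95^13 ≡ 147 (mod 169)
95^26 ≡ 146 (mod 169)
95^39 ≡ 168 (mod 169)
95^52 ≡ 22 (mod 169)
95^78 ≡ 1 (mod 169) ✓
So ord_169(95) = 78.

78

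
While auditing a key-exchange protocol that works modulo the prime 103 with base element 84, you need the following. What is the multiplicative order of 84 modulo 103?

The order of 84 must divide φ(103) = 103 − 1 = 102 = 2 · 3 · 17.
Divisors of 102: 1, 2, 3, 6, 17, 34, 51, 102.
Check 84^d mod 103 for each divisor in increasing order:
84^1 ≡ 84 (mod 103)
84^2 ≡ 52 (mod 103)
84^3 ≡ 42 (mod 103)
84^6 ≡ 13 (mod 103)
84^17 ≡ 47 (mod 103)
84^34 ≡ 46 (mod 103)
84^51 ≡ 102 (mod 103)
84^102 ≡ 1 (mod 103) ✓
Therefore the multiplicative order of 84 modulo 103 is 102.

102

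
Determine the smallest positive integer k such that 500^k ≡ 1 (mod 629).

Since 500 ∈ (Z/629Z)^×, its order divides φ(629) = φ(17·37) = (17−1)·(37−1) = 16·36 = 576 = 2^6 · 3^2.
Divisors of 576: 1, 2, 3, 4, 6, 8, 9, 12, 16, 18, 24, 32, 36, 48, 64, 72, 96, 144, 192, 288, 576.
Check 500^d mod 629 for each divisor in increasing order:
500^1 ≡ 500
500^2 ≡ 287
500^3 ≡ 88
500^4 ≡ 599
500^6 ≡ 196
500^8 ≡ 271
500^9 ≡ 265
500^12 ≡ 47
500^16 ≡ 477
500^18 ≡ 406
500^24 ≡ 322
500^32 ≡ 460
500^36 ≡ 38
500^48 ≡ 528
500^64 ≡ 256
500^72 ≡ 186
500^96 ≡ 137
500^144 ≡ 1
Hence ord(500) = 144.

144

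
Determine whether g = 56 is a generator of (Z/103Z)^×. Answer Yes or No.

φ(103) = 103 − 1 = 102 = 2 · 3 · 17.
It suffices to check that the order of 56 is not a proper divisor of 102: compute 56^(102/q) for q ∈ {2, 3, 17}.
56^51 ≡ 1 (mod 103)  [q = 2: ≡ 1 ✗]
56^34 ≡ 56 (mod 103)  [q = 3: ≢ 1 ✓]
56^6 ≡ 1 (mod 103)  [q = 17: ≡ 1 ✗]
Since 56^51 ≡ 1, the order of 56 divides 51 < 102, so 56 is not a primitive root.

No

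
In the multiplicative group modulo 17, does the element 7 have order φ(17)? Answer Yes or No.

Yes

φ(17) = 17 − 1 = 16 = 2^4.
It suffices to check that the order of 7 is not a proper divisor of 16: compute 7^(16/q) for q ∈ {2}.
7^8 ≡ 16 (mod 17)  [q = 2: ≢ 1 ✓]
None equal 1, so ord_17(7) = 16: 7 is a primitive root.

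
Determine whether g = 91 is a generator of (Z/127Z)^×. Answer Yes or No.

Yes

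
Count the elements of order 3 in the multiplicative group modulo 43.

φ(43) = 43 − 1 = 42 = 2 · 3 · 7.
In a cyclic group of order 42, there are φ(d) elements of order d for each divisor d of 42, and zero for non-divisors.
3 | 42, and φ(3) = 3 − 1 = 2.

2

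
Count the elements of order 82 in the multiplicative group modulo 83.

φ(83) = 83 − 1 = 82 = 2 · 41.
(Z/83Z)^× is cyclic (|G| = 82); a cyclic group of order m has exactly φ(d) elements of each order d | m, and none otherwise.
82 = 2 · 41 divides 82, and φ(82) = 40.

40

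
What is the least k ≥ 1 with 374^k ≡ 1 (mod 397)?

99

Since 374 ∈ (Z/397Z)^×, its order divides φ(397) = 397 − 1 = 396 = 2^2 · 3^2 · 11.
Divisors of 396: 1, 2, 3, 4, 6, 9, 11, 12, 18, 22, 33, 36, 44, 66, 99, 132, 198, 396.
Check 374^d mod 397 for each divisor in increasing order:
374^1 ≡ 374 (mod 397)
374^2 ≡ 132 (mod 397)
374^3 ≡ 140 (mod 397)
374^4 ≡ 353 (mod 397)
374^6 ≡ 147 (mod 397)
374^9 ≡ 333 (mod 397)
374^11 ≡ 286 (mod 397)
374^12 ≡ 171 (mod 397)
374^18 ≡ 126 (mod 397)
374^22 ≡ 14 (mod 397)
374^33 ≡ 34 (mod 397)
374^36 ≡ 393 (mod 397)
374^44 ≡ 196 (mod 397)
374^66 ≡ 362 (mod 397)
374^99 ≡ 1 (mod 397) ✓
Hence ord(374) = 99.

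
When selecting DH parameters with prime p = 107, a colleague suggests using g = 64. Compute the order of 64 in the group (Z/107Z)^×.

Since 64 ∈ (Z/107Z)^×, its order divides φ(107) = 107 − 1 = 106 = 2 · 53.
Divisors of 106: 1, 2, 53, 106.
Test each divisor d:
64^1 ≡ 64
64^2 ≡ 30
64^53 ≡ 1
Hence ord(64) = 53.

53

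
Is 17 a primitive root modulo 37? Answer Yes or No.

Yes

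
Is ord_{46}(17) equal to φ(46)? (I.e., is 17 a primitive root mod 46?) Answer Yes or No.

Yes

φ(46) = φ(2)·φ(23) = 1·22 = 22 = 2 · 11.
It suffices to check that the order of 17 is not a proper divisor of 22: compute 17^(22/q) for q ∈ {2, 11}.
17^11 ≡ 45 (mod 46)  [q = 2: ≢ 1 ✓]
17^2 ≡ 13 (mod 46)  [q = 11: ≢ 1 ✓]
None equal 1, so ord_46(17) = 22: 17 is a primitive root.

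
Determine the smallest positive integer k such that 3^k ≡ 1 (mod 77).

30

Since 3 ∈ (Z/77Z)^×, its order divides φ(77) = φ(7·11) = (7−1)·(11−1) = 6·10 = 60 = 2^2 · 3 · 5.
Divisors of 60: 1, 2, 3, 4, 5, 6, 10, 12, 15, 20, 30, 60.
Check 3^d mod 77 for each divisor in increasing order:
3^1 ≡ 3 (mod 77)
3^2 ≡ 9 (mod 77)
3^3 ≡ 27 (mod 77)
3^4 ≡ 4 (mod 77)
3^5 ≡ 12 (mod 77)
3^6 ≡ 36 (mod 77)
3^10 ≡ 67 (mod 77)
3^12 ≡ 64 (mod 77)
3^15 ≡ 34 (mod 77)
3^20 ≡ 23 (mod 77)
3^30 ≡ 1 (mod 77) ✓
Hence ord(3) = 30.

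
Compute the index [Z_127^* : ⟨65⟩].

1

The order of 65 must divide φ(127) = 127 − 1 = 126 = 2 · 3^2 · 7.
Divisors of 126: 1, 2, 3, 6, 7, 9, 14, 18, 21, 42, 63, 126.
Test each divisor d:
65^1 ≡ 65 (mod 127)
65^2 ≡ 34 (mod 127)
65^3 ≡ 51 (mod 127)
65^6 ≡ 61 (mod 127)
65^7 ≡ 28 (mod 127)
65^9 ≡ 63 (mod 127)
65^14 ≡ 22 (mod 127)
65^18 ≡ 32 (mod 127)
65^21 ≡ 108 (mod 127)
65^42 ≡ 107 (mod 127)
65^63 ≡ 126 (mod 127)
65^126 ≡ 1 (mod 127) ✓
Thus |⟨65⟩| = ord(65) = 126.
[(Z/127Z)^× : ⟨65⟩] = 126/126 = 1.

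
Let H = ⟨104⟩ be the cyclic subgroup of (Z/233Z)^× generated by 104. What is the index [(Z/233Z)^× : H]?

2

The order of 104 must divide φ(233) = 233 − 1 = 232 = 2^3 · 29.
Divisors of 232: 1, 2, 4, 8, 29, 58, 116, 232.
Evaluate successive powers at the divisors of 232:
104^1 ≡ 104
104^2 ≡ 98
104^4 ≡ 51
104^8 ≡ 38
104^29 ≡ 89
104^58 ≡ 232
104^116 ≡ 1
So ord_233(104) = 116, hence |⟨104⟩| = 116.
[(Z/233Z)^× : ⟨104⟩] = 232/116 = 2.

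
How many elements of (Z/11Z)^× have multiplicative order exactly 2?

φ(11) = 11 − 1 = 10 = 2 · 5.
Since (Z/11Z)^× is cyclic of order 10, the number of elements of order d is φ(d) when d | 10 and 0 otherwise.
2 | 10, and φ(2) = 2 − 1 = 1.

1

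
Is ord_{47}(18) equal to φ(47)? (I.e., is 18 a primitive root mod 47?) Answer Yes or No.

φ(47) = 47 − 1 = 46 = 2 · 23.
18 is a primitive root mod 47 iff 18^(φ(47)/q) ≢ 1 for every prime q | φ(47), i.e. q ∈ {2, 23}.
18^23 ≡ 1 (mod 47)  [q = 2: ≡ 1 ✗]
18^2 ≡ 42 (mod 47)  [q = 23: ≢ 1 ✓]
The check at q = 2 fails, so 18 generates a proper subgroup.

No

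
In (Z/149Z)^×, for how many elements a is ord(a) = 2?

φ(149) = 149 − 1 = 148 = 2^2 · 37.
In a cyclic group of order 148, there are φ(d) elements of order d for each divisor d of 148, and zero for non-divisors.
2 | 148, and φ(2) = 2 − 1 = 1.

1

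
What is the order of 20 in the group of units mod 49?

14

The order of 20 must divide φ(49) = φ(7^2) = 7·(7−1) = 42 = 2 · 3 · 7.
Divisors of 42: 1, 2, 3, 6, 7, 14, 21, 42.
Compute 20^d (mod 49) for the divisors d until we hit 1:
20^1 ≡ 20 (mod 49)
20^2 ≡ 8 (mod 49)
20^3 ≡ 13 (mod 49)
20^6 ≡ 22 (mod 49)
20^7 ≡ 48 (mod 49)
20^14 ≡ 1 (mod 49) ✓
Hence ord(20) = 14.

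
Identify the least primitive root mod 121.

2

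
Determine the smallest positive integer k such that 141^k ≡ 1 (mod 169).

The order of 141 must divide φ(169) = φ(13^2) = 13·(13−1) = 156 = 2^2 · 3 · 13.
Divisors of 156: 1, 2, 3, 4, 6, 12, 13, 26, 39, 52, 78, 156.
Test each divisor d:
141^1 ≡ 141
141^2 ≡ 108
141^3 ≡ 18
141^4 ≡ 3
141^6 ≡ 155
141^12 ≡ 27
141^13 ≡ 89
141^26 ≡ 147
141^39 ≡ 70
141^52 ≡ 146
141^78 ≡ 168
141^156 ≡ 1
The smallest such exponent is 156, so the order of 141 is 156.

156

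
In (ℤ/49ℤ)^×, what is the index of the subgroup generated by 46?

The order of 46 must divide φ(49) = φ(7^2) = 7·(7−1) = 42 = 2 · 3 · 7.
Divisors of 42: 1, 2, 3, 6, 7, 14, 21, 42.
Check 46^d mod 49 for each divisor in increasing order:
46^1 ≡ 46
46^2 ≡ 9
46^3 ≡ 22
46^6 ≡ 43
46^7 ≡ 18
46^14 ≡ 30
46^21 ≡ 1
Thus |⟨46⟩| = ord(46) = 21.
Index = |(Z/49Z)^×| / |⟨46⟩| = 42 / 21 = 2.

2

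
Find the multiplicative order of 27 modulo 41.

8

Since 27 ∈ (Z/41Z)^×, its order divides φ(41) = 41 − 1 = 40 = 2^3 · 5.
Divisors of 40: 1, 2, 4, 5, 8, 10, 20, 40.
Check 27^d mod 41 for each divisor in increasing order:
27^1 ≡ 27
27^2 ≡ 32
27^4 ≡ 40
27^5 ≡ 14
27^8 ≡ 1
So ord_41(27) = 8.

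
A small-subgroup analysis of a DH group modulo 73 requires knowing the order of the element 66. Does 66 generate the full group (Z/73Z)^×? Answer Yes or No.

No

φ(73) = 73 − 1 = 72 = 2^3 · 3^2.
Test 66^(72/q) mod 73 for each prime factor q of 72:
66^36 ≡ 72 (mod 73)  [q = 2: ≢ 1 ✓]
66^24 ≡ 1 (mod 73)  [q = 3: ≡ 1 ✗]
Since 66^24 ≡ 1, the order of 66 divides 24 < 72, so 66 is not a primitive root.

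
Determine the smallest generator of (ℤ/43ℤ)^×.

3

φ(43) = 43 − 1 = 42 = 2 · 3 · 7.
Test candidates g = 2, 3, … against the prime factors q ∈ {2, 3, 7} of φ(43): g is a generator iff g^(42/q) ≢ 1 for every such q.
g = 2: 2^21 ≡ 42; 2^14 ≡ 1 — hits 1, so not a primitive root.
g = 3: 3^21 ≡ 42; 3^14 ≡ 36; 3^6 ≡ 41 — none is 1, so 3 is a primitive root.
So 3 is the smallest generator of (Z/43Z)^×.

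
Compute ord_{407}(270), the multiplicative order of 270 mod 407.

The order of 270 must divide φ(407) = φ(11·37) = (11−1)·(37−1) = 10·36 = 360 = 2^3 · 3^2 · 5.
Divisors of 360: 1, 2, 3, 4, 5, 6, 8, 9, 10, 12, 15, 18, 20, 24, 30, 36, 40, 45, 60, 72, 90, 120, 180, 360.
Compute 270^d (mod 407) for the divisors d until we hit 1:
270^1 ≡ 270 (mod 407)
270^2 ≡ 47 (mod 407)
270^3 ≡ 73 (mod 407)
270^4 ≡ 174 (mod 407)
270^5 ≡ 175 (mod 407)
270^6 ≡ 38 (mod 407)
270^8 ≡ 158 (mod 407)
270^9 ≡ 332 (mod 407)
270^10 ≡ 100 (mod 407)
270^12 ≡ 223 (mod 407)
270^15 ≡ 406 (mod 407)
270^18 ≡ 334 (mod 407)
270^20 ≡ 232 (mod 407)
270^24 ≡ 75 (mod 407)
270^30 ≡ 1 (mod 407) ✓
The smallest such exponent is 30, so the order of 270 is 30.

30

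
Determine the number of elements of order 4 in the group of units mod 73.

2

φ(73) = 73 − 1 = 72 = 2^3 · 3^2.
Since (Z/73Z)^× is cyclic of order 72, the number of elements of order d is φ(d) when d | 72 and 0 otherwise.
4 = 2^2 divides 72, and φ(4) = 2.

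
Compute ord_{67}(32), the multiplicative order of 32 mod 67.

ord(32) | φ(67) = 67 − 1 = 66 = 2 · 3 · 11.
Divisors of 66: 1, 2, 3, 6, 11, 22, 33, 66.
Test each divisor d:
32^1 ≡ 32 (mod 67)
32^2 ≡ 19 (mod 67)
32^3 ≡ 5 (mod 67)
32^6 ≡ 25 (mod 67)
32^11 ≡ 30 (mod 67)
32^22 ≡ 29 (mod 67)
32^33 ≡ 66 (mod 67)
32^66 ≡ 1 (mod 67) ✓
The smallest such exponent is 66, so the order of 32 is 66.

66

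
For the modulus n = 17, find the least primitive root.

φ(17) = 17 − 1 = 16 = 2^4.
g is a primitive root iff g^(16/q) ≢ 1 (mod 17) for each prime q ∈ {2}.
g = 2: 2^8 ≡ 1 — hits 1, so not a primitive root.
g = 3: 3^8 ≡ 16 — none is 1, so 3 is a primitive root.
So 3 is the smallest generator of (Z/17Z)^×.

3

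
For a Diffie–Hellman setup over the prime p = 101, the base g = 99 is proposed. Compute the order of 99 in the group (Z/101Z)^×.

100

By Lagrange's theorem, ord_101(99) divides φ(101) = 101 − 1 = 100 = 2^2 · 5^2.
Divisors of 100: 1, 2, 4, 5, 10, 20, 25, 50, 100.
Test each divisor d:
99^1 ≡ 99 (mod 101)
99^2 ≡ 4 (mod 101)
99^4 ≡ 16 (mod 101)
99^5 ≡ 69 (mod 101)
99^10 ≡ 14 (mod 101)
99^20 ≡ 95 (mod 101)
99^25 ≡ 91 (mod 101)
99^50 ≡ 100 (mod 101)
99^100 ≡ 1 (mod 101) ✓
So ord_101(99) = 100.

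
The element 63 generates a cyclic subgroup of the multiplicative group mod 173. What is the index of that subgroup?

1

By Lagrange's theorem, ord_173(63) divides φ(173) = 173 − 1 = 172 = 2^2 · 43.
Divisors of 172: 1, 2, 4, 43, 86, 172.
Test each divisor d:
63^1 ≡ 63 (mod 173)
63^2 ≡ 163 (mod 173)
63^4 ≡ 100 (mod 173)
63^43 ≡ 80 (mod 173)
63^86 ≡ 172 (mod 173)
63^172 ≡ 1 (mod 173) ✓
So ord_173(63) = 172, hence |⟨63⟩| = 172.
Index = |(Z/173Z)^×| / |⟨63⟩| = 172 / 172 = 1.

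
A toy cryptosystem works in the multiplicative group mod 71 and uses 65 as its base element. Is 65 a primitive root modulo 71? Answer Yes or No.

Yes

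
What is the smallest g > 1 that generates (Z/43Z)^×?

3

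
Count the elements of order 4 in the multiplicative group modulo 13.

φ(13) = 13 − 1 = 12 = 2^2 · 3.
(Z/13Z)^× is cyclic (|G| = 12); a cyclic group of order m has exactly φ(d) elements of each order d | m, and none otherwise.
4 = 2^2 divides 12, and φ(4) = 2.

2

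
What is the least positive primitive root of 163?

φ(163) = 163 − 1 = 162 = 2 · 3^4.
Test candidates g = 2, 3, … against the prime factors q ∈ {2, 3} of φ(163): g is a generator iff g^(162/q) ≢ 1 for every such q.
g = 2: 2^81 ≡ 162; 2^54 ≡ 104 — none is 1, so 2 is a primitive root.
So 2 is the smallest generator of (Z/163Z)^×.

2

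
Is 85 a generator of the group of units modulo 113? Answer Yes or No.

No

φ(113) = 113 − 1 = 112 = 2^4 · 7.
Test 85^(112/q) mod 113 for each prime factor q of 112:
85^56 ≡ 1 (mod 113)  [q = 2: ≡ 1 ✗]
85^16 ≡ 106 (mod 113)  [q = 7: ≢ 1 ✓]
The check at q = 2 fails, so 85 generates a proper subgroup.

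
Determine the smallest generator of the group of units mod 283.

φ(283) = 283 − 1 = 282 = 2 · 3 · 47.
g is a primitive root iff g^(282/q) ≢ 1 (mod 283) for each prime q ∈ {2, 3, 47}.
g = 2: 2^141 ≡ 282; 2^94 ≡ 1 — hits 1, so not a primitive root.
g = 3: 3^141 ≡ 282; 3^94 ≡ 238; 3^6 ≡ 163 — none is 1, so 3 is a primitive root.
So 3 is the smallest generator of (Z/283Z)^×.

3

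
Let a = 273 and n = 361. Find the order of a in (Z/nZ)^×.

57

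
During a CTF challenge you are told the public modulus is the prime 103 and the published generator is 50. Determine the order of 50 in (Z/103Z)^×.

51

By Lagrange's theorem, ord_103(50) divides φ(103) = 103 − 1 = 102 = 2 · 3 · 17.
Divisors of 102: 1, 2, 3, 6, 17, 34, 51, 102.
Evaluate successive powers at the divisors of 102:
50^1 ≡ 50 (mod 103)
50^2 ≡ 28 (mod 103)
50^3 ≡ 61 (mod 103)
50^6 ≡ 13 (mod 103)
50^17 ≡ 46 (mod 103)
50^34 ≡ 56 (mod 103)
50^51 ≡ 1 (mod 103) ✓
Hence ord(50) = 51.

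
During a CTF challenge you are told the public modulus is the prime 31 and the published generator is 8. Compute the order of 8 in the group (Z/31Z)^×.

The order of 8 must divide φ(31) = 31 − 1 = 30 = 2 · 3 · 5.
Divisors of 30: 1, 2, 3, 5, 6, 10, 15, 30.
Evaluate successive powers at the divisors of 30:
8^1 ≡ 8 (mod 31)
8^2 ≡ 2 (mod 31)
8^3 ≡ 16 (mod 31)
8^5 ≡ 1 (mod 31) ✓
So ord_31(8) = 5.

5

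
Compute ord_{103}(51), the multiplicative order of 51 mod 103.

ord(51) | φ(103) = 103 − 1 = 102 = 2 · 3 · 17.
Divisors of 102: 1, 2, 3, 6, 17, 34, 51, 102.
Test each divisor d:
51^1 ≡ 51
51^2 ≡ 26
51^3 ≡ 90
51^6 ≡ 66
51^17 ≡ 57
51^34 ≡ 56
51^51 ≡ 102
51^102 ≡ 1
Therefore the multiplicative order of 51 modulo 103 is 102.

102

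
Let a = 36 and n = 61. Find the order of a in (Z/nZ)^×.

30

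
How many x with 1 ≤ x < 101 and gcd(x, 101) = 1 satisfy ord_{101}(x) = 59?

0

φ(101) = 101 − 1 = 100 = 2^2 · 5^2.
In a cyclic group of order 100, there are φ(d) elements of order d for each divisor d of 100, and zero for non-divisors.
Here 100 is not a multiple of 59, so there are no elements of order 59.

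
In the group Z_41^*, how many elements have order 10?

φ(41) = 41 − 1 = 40 = 2^3 · 5.
(Z/41Z)^× is cyclic (|G| = 40); a cyclic group of order m has exactly φ(d) elements of each order d | m, and none otherwise.
10 = 2 · 5 divides 40, and φ(10) = 4.

4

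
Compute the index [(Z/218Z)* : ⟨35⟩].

By Lagrange's theorem, ord_218(35) divides φ(218) = φ(2)·φ(109) = 1·108 = 108 = 2^2 · 3^3.
Divisors of 108: 1, 2, 3, 4, 6, 9, 12, 18, 27, 36, 54, 108.
Evaluate successive powers at the divisors of 108:
35^1 ≡ 35
35^2 ≡ 135
35^3 ≡ 147
35^4 ≡ 131
35^6 ≡ 27
35^9 ≡ 45
35^12 ≡ 75
35^18 ≡ 63
35^27 ≡ 1
So ord_218(35) = 27, hence |⟨35⟩| = 27.
The index is φ(218) / ord(35) = 108 / 27 = 4.

4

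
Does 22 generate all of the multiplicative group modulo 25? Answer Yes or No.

φ(25) = φ(5^2) = 5·(5−1) = 20 = 2^2 · 5.
22 is a primitive root mod 25 iff 22^(φ(25)/q) ≢ 1 for every prime q | φ(25), i.e. q ∈ {2, 5}.
22^10 ≡ 24 (mod 25)  [q = 2: ≢ 1 ✓]
22^4 ≡ 6 (mod 25)  [q = 5: ≢ 1 ✓]
Every test exponent gives a nontrivial residue, hence 22 generates the full group.

Yes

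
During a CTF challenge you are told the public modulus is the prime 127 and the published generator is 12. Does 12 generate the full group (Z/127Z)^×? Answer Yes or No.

φ(127) = 127 − 1 = 126 = 2 · 3^2 · 7.
Test 12^(126/q) mod 127 for each prime factor q of 126:
12^63 ≡ 126 (mod 127)  [q = 2: ≢ 1 ✓]
12^42 ≡ 107 (mod 127)  [q = 3: ≢ 1 ✓]
12^18 ≡ 8 (mod 127)  [q = 7: ≢ 1 ✓]
All checks pass, so 12 has order 126 and is a primitive root modulo 127.

Yes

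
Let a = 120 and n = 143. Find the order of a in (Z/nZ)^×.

6

The order of 120 must divide φ(143) = φ(11·13) = (11−1)·(13−1) = 10·12 = 120 = 2^3 · 3 · 5.
Divisors of 120: 1, 2, 3, 4, 5, 6, 8, 10, 12, 15, 20, 24, 30, 40, 60, 120.
Test each divisor d:
120^1 ≡ 120 (mod 143)
120^2 ≡ 100 (mod 143)
120^3 ≡ 131 (mod 143)
120^4 ≡ 133 (mod 143)
120^5 ≡ 87 (mod 143)
120^6 ≡ 1 (mod 143) ✓
So ord_143(120) = 6.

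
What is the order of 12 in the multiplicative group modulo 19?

By Lagrange's theorem, ord_19(12) divides φ(19) = 19 − 1 = 18 = 2 · 3^2.
Divisors of 18: 1, 2, 3, 6, 9, 18.
Compute 12^d (mod 19) for the divisors d until we hit 1:
12^1 ≡ 12
12^2 ≡ 11
12^3 ≡ 18
12^6 ≡ 1
So ord_19(12) = 6.

6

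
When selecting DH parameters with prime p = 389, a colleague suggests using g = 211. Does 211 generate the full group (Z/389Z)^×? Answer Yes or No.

No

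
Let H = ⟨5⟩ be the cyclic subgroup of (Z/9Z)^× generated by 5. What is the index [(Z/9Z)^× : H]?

1

Since 5 ∈ (Z/9Z)^×, its order divides φ(9) = φ(3^2) = 3·(3−1) = 6 = 2 · 3.
Divisors of 6: 1, 2, 3, 6.
Compute 5^d (mod 9) for the divisors d until we hit 1:
5^1 ≡ 5 (mod 9)
5^2 ≡ 7 (mod 9)
5^3 ≡ 8 (mod 9)
5^6 ≡ 1 (mod 9) ✓
The order of 5 is 6, so the subgroup it generates has 6 elements.
[(Z/9Z)^× : ⟨5⟩] = 6/6 = 1.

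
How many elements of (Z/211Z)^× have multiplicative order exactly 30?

φ(211) = 211 − 1 = 210 = 2 · 3 · 5 · 7.
In a cyclic group of order 210, there are φ(d) elements of order d for each divisor d of 210, and zero for non-divisors.
30 = 2 · 3 · 5 divides 210, and φ(30) = 8.

8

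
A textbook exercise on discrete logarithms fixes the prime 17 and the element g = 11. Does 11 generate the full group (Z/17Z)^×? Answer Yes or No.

Yes

φ(17) = 17 − 1 = 16 = 2^4.
An element g generates (Z/17Z)^× iff g^(16/q) ≢ 1 (mod 17) for each prime q ∈ {2}.
11^8 ≡ 16 (mod 17)  [q = 2: ≢ 1 ✓]
Every test exponent gives a nontrivial residue, hence 11 generates the full group.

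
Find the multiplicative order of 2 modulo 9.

6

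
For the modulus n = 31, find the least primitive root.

φ(31) = 31 − 1 = 30 = 2 · 3 · 5.
g is a primitive root iff g^(30/q) ≢ 1 (mod 31) for each prime q ∈ {2, 3, 5}.
g = 2: 2^15 ≡ 1 — hits 1, so not a primitive root.
g = 3: 3^15 ≡ 30; 3^10 ≡ 25; 3^6 ≡ 16 — none is 1, so 3 is a primitive root.
So 3 is the smallest generator of (Z/31Z)^×.

3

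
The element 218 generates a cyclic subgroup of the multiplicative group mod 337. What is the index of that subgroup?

By Lagrange's theorem, ord_337(218) divides φ(337) = 337 − 1 = 336 = 2^4 · 3 · 7.
Divisors of 336: 1, 2, 3, 4, 6, 7, 8, 12, 14, 16, 21, 24, 28, 42, 48, 56, 84, 112, 168, 336.
Evaluate successive powers at the divisors of 336:
218^1 ≡ 218 (mod 337)
218^2 ≡ 7 (mod 337)
218^3 ≡ 178 (mod 337)
218^4 ≡ 49 (mod 337)
218^6 ≡ 6 (mod 337)
218^7 ≡ 297 (mod 337)
218^8 ≡ 42 (mod 337)
218^12 ≡ 36 (mod 337)
218^14 ≡ 252 (mod 337)
218^16 ≡ 79 (mod 337)
218^21 ≡ 30 (mod 337)
218^24 ≡ 285 (mod 337)
218^28 ≡ 148 (mod 337)
218^42 ≡ 226 (mod 337)
218^48 ≡ 8 (mod 337)
218^56 ≡ 336 (mod 337)
218^84 ≡ 189 (mod 337)
218^112 ≡ 1 (mod 337) ✓
The order of 218 is 112, so the subgroup it generates has 112 elements.
Index = |(Z/337Z)^×| / |⟨218⟩| = 336 / 112 = 3.

3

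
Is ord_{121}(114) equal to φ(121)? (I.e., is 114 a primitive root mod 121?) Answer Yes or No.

φ(121) = φ(11^2) = 11·(11−1) = 110 = 2 · 5 · 11.
It suffices to check that the order of 114 is not a proper divisor of 110: compute 114^(110/q) for q ∈ {2, 5, 11}.
114^55 ≡ 1 (mod 121)  [q = 2: ≡ 1 ✗]
114^22 ≡ 27 (mod 121)  [q = 5: ≢ 1 ✓]
114^10 ≡ 23 (mod 121)  [q = 11: ≢ 1 ✓]
114^55 ≡ 1 shows ord(114) | 55, strictly less than φ(121); not a primitive root.

No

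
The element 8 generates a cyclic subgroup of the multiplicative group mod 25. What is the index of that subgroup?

1

By Lagrange's theorem, ord_25(8) divides φ(25) = φ(5^2) = 5·(5−1) = 20 = 2^2 · 5.
Divisors of 20: 1, 2, 4, 5, 10, 20.
Test each divisor d:
8^1 ≡ 8 (mod 25)
8^2 ≡ 14 (mod 25)
8^4 ≡ 21 (mod 25)
8^5 ≡ 18 (mod 25)
8^10 ≡ 24 (mod 25)
8^20 ≡ 1 (mod 25) ✓
So ord_25(8) = 20, hence |⟨8⟩| = 20.
Index = |(Z/25Z)^×| / |⟨8⟩| = 20 / 20 = 1.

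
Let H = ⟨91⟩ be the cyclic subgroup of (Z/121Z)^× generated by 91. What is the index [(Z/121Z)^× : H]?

2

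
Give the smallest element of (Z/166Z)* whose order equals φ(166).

5

φ(166) = φ(2)·φ(83) = 1·82 = 82 = 2 · 41.
g is a primitive root iff g^(82/q) ≢ 1 (mod 166) for each prime q ∈ {2, 41}.
g = 2: gcd(2, 166) = 2 > 1, not a unit — skip.
g = 3: 3^41 ≡ 1 — hits 1, so not a primitive root.
g = 4: gcd(4, 166) = 2 > 1, not a unit — skip.
g = 5: 5^41 ≡ 165; 5^2 ≡ 25 — none is 1, so 5 is a primitive root.
So 5 is the smallest generator of (Z/166Z)^×.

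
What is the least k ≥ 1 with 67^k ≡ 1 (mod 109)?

ord(67) | φ(109) = 109 − 1 = 108 = 2^2 · 3^3.
Divisors of 108: 1, 2, 3, 4, 6, 9, 12, 18, 27, 36, 54, 108.
Test each divisor d:
67^1 ≡ 67
67^2 ≡ 20
67^3 ≡ 32
67^4 ≡ 73
67^6 ≡ 43
67^9 ≡ 68
67^12 ≡ 105
67^18 ≡ 46
67^27 ≡ 76
67^36 ≡ 45
67^54 ≡ 108
67^108 ≡ 1
So ord_109(67) = 108.

108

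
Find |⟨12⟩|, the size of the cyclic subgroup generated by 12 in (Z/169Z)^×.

26

ord(12) | φ(169) = φ(13^2) = 13·(13−1) = 156 = 2^2 · 3 · 13.
Divisors of 156: 1, 2, 3, 4, 6, 12, 13, 26, 39, 52, 78, 156.
Test each divisor d:
12^1 ≡ 12 (mod 169)
12^2 ≡ 144 (mod 169)
12^3 ≡ 38 (mod 169)
12^4 ≡ 118 (mod 169)
12^6 ≡ 92 (mod 169)
12^12 ≡ 14 (mod 169)
12^13 ≡ 168 (mod 169)
12^26 ≡ 1 (mod 169) ✓
Therefore the multiplicative order of 12 modulo 169 is 26.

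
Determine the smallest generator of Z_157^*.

φ(157) = 157 − 1 = 156 = 2^2 · 3 · 13.
Test candidates g = 2, 3, … against the prime factors q ∈ {2, 3, 13} of φ(157): g is a generator iff g^(156/q) ≢ 1 for every such q.
g = 2: 2^78 ≡ 156; 2^52 ≡ 1 — hits 1, so not a primitive root.
g = 3: 3^78 ≡ 1 — hits 1, so not a primitive root.
g = 4: 4^78 ≡ 1 — hits 1, so not a primitive root.
g = 5: 5^78 ≡ 156; 5^52 ≡ 12; 5^12 ≡ 130 — none is 1, so 5 is a primitive root.
Hence the least primitive root of 157 is 5.

5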